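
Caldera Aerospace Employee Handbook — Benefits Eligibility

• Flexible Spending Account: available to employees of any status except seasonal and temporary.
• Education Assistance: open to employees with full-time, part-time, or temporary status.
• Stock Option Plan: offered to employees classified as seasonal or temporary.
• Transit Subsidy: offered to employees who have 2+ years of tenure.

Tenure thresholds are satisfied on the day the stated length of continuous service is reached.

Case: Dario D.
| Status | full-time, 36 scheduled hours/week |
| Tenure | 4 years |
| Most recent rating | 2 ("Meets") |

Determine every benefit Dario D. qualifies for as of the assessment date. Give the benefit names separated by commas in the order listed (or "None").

Flexible Spending Account, Education Assistance, Transit Subsidy

Flexible Spending Account — status full-time ✓ (not excluded) → eligible.
Education Assistance — status full-time ✓ → eligible.
Stock Option Plan — status full-time ✗ (requires seasonal or temporary) → not eligible.
Transit Subsidy — service 4 years ≥ 2 years ✓ → eligible.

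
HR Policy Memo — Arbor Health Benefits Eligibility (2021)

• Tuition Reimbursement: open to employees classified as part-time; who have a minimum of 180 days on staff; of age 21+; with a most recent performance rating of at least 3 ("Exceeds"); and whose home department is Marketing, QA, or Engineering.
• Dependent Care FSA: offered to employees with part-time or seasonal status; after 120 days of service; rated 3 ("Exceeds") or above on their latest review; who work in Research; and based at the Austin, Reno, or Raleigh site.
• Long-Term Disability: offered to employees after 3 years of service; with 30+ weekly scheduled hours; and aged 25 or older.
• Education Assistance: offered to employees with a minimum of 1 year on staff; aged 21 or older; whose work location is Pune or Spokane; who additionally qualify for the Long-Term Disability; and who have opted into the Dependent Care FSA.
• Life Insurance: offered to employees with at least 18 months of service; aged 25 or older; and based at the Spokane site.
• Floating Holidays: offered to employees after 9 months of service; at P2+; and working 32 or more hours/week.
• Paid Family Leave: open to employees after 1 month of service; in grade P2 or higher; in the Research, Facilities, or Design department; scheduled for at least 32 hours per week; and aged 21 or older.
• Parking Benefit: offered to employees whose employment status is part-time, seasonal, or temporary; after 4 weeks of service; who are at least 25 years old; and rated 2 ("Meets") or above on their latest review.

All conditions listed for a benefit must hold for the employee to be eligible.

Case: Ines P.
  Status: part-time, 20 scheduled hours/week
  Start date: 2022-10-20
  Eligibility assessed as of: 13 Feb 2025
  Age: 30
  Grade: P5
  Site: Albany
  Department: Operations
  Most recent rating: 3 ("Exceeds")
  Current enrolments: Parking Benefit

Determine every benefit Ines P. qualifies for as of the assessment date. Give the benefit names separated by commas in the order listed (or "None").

Parking Benefit

Service from 2022-10-20 to 13 Feb 2025: 847 days.
Tuition Reimbursement — status part-time ✓; service 847 days ≥ 180 days ✓; age 30 ≥ 21 ✓; rating 3 ≥ 3 ✓; dept Operations ✗ → not eligible.
Dependent Care FSA — status part-time ✓; service 847 days ≥ 120 days ✓; rating 3 ≥ 3 ✓; dept Operations ✗ → not eligible.
Long-Term Disability — service 847 days < 3 years (≈1095 days) ✗ → not eligible.
Education Assistance — service 847 days ≥ 1 year (≈365 days) ✓; age 30 ≥ 21 ✓; site Albany ✗ (not Pune or Spokane) → not eligible.
Life Insurance — service 847 days ≥ 18 months (≈540 days) ✓; age 30 ≥ 25 ✓; site Albany ✗ (not Spokane) → not eligible.
Floating Holidays — service 847 days ≥ 9 months (≈270 days) ✓; grade P5 ≥ P2 ✓; 20 hrs/wk < 32 ✗ → not eligible.
Paid Family Leave — service 847 days ≥ 1 month (≈30 days) ✓; grade P5 ≥ P2 ✓; dept Operations ✗ → not eligible.
Parking Benefit — status part-time ✓; service 847 days ≥ 4 weeks (≈28 days) ✓; age 30 ≥ 25 ✓; rating 3 ≥ 2 ✓ → eligible.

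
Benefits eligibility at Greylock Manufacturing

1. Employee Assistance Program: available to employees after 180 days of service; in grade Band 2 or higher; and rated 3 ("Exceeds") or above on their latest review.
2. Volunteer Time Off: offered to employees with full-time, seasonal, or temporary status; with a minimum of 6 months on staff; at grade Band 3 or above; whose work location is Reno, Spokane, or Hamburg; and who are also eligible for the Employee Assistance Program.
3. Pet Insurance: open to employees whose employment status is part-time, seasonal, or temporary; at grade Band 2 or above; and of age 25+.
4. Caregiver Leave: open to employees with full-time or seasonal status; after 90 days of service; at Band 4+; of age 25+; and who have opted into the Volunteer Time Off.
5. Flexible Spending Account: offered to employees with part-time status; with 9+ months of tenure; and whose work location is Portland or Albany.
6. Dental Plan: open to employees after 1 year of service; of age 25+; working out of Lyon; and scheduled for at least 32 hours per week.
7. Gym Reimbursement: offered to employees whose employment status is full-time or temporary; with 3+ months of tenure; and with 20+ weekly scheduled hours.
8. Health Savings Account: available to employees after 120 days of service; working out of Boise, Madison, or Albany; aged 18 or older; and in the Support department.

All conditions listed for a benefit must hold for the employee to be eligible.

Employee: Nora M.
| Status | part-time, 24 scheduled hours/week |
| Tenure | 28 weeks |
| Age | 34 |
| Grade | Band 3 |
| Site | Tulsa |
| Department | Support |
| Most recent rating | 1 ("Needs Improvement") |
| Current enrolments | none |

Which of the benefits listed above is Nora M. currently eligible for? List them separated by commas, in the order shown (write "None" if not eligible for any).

Employee Assistance Program — service 28 weeks ≥ 180 days ✓; grade Band 3 ≥ Band 2 ✓; rating 1 < 3 ✗ → not eligible.
Volunteer Time Off — status part-time ✗ (requires full-time, seasonal, or temporary) → not eligible.
Pet Insurance — status part-time ✓; grade Band 3 ≥ Band 2 ✓; age 34 ≥ 25 ✓ → eligible.
Caregiver Leave — status part-time ✗ (requires full-time or seasonal) → not eligible.
Flexible Spending Account — status part-time ✓; service 28 weeks < 9 months (≈270 days) ✗ → not eligible.
Dental Plan — service 28 weeks < 1 year (≈365 days) ✗ → not eligible.
Gym Reimbursement — status part-time ✗ (requires full-time or temporary) → not eligible.
Health Savings Account — service 28 weeks ≥ 120 days ✓; site Tulsa ✗ (not Boise, Madison, or Albany) → not eligible.

Pet Insurance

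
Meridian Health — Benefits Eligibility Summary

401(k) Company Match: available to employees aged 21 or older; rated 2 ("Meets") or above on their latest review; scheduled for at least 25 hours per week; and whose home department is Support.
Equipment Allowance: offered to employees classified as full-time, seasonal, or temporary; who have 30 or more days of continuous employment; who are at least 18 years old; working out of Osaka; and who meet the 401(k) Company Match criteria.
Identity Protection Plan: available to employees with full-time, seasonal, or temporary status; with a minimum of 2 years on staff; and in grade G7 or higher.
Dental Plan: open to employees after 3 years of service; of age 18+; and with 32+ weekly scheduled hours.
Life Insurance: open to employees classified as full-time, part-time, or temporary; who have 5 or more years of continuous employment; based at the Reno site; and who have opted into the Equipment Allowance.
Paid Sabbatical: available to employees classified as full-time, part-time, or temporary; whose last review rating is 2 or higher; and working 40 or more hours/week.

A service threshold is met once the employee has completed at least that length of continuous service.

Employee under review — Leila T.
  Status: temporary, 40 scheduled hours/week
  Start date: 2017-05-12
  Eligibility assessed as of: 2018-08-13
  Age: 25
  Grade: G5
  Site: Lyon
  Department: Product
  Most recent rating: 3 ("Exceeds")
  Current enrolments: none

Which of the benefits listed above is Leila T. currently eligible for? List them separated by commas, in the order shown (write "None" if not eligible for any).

Paid Sabbatical

Service from 2017-05-12 to 2018-08-13: 458 days.
401(k) Company Match — age 25 ≥ 21 ✓; rating 3 ≥ 2 ✓; 40 hrs/wk ≥ 25 ✓; dept Product ✗ → not eligible.
Equipment Allowance — status temporary ✓; service 458 days ≥ 30 days ✓; age 25 ≥ 18 ✓; site Lyon ✗ (not Osaka) → not eligible.
Identity Protection Plan — status temporary ✓; service 458 days < 2 years (≈730 days) ✗ → not eligible.
Dental Plan — service 458 days < 3 years (≈1095 days) ✗ → not eligible.
Life Insurance — status temporary ✓; service 458 days < 5 years (≈1825 days) ✗ → not eligible.
Paid Sabbatical — status temporary ✓; rating 3 ≥ 2 ✓; 40 hrs/wk ≥ 40 ✓ → eligible.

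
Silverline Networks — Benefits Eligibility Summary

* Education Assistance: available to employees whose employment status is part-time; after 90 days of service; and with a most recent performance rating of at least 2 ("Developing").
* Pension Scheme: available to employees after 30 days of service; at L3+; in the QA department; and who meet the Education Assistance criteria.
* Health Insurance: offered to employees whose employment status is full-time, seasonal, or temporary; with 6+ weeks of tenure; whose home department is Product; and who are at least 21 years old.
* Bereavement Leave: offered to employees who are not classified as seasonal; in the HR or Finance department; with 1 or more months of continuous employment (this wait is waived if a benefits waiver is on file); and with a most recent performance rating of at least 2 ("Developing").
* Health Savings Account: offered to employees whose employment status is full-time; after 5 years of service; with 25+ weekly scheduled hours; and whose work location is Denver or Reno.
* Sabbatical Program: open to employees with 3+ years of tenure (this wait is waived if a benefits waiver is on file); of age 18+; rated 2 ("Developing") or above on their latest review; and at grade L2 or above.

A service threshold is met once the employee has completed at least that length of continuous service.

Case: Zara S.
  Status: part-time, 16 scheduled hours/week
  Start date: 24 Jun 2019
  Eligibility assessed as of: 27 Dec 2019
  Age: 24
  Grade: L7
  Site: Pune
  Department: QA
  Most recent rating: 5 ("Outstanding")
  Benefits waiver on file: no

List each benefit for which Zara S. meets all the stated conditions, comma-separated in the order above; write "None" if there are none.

Service from 24 Jun 2019 to 27 Dec 2019: 186 days.
Education Assistance — status part-time ✓; service 186 days ≥ 90 days ✓; rating 5 ≥ 2 ✓ → eligible.
Pension Scheme — service 186 days ≥ 30 days ✓; grade L7 ≥ L3 ✓; dept QA ✓; eligible for Education Assistance ✓ → eligible.
Health Insurance — status part-time ✗ (requires full-time, seasonal, or temporary) → not eligible.
Bereavement Leave — status part-time ✓ (not excluded); dept QA ✗ → not eligible.
Health Savings Account — status part-time ✗ (requires full-time) → not eligible.
Sabbatical Program — no waiver, service 186 days < 3 years (≈1095 days) ✗ → not eligible.

Education Assistance, Pension Scheme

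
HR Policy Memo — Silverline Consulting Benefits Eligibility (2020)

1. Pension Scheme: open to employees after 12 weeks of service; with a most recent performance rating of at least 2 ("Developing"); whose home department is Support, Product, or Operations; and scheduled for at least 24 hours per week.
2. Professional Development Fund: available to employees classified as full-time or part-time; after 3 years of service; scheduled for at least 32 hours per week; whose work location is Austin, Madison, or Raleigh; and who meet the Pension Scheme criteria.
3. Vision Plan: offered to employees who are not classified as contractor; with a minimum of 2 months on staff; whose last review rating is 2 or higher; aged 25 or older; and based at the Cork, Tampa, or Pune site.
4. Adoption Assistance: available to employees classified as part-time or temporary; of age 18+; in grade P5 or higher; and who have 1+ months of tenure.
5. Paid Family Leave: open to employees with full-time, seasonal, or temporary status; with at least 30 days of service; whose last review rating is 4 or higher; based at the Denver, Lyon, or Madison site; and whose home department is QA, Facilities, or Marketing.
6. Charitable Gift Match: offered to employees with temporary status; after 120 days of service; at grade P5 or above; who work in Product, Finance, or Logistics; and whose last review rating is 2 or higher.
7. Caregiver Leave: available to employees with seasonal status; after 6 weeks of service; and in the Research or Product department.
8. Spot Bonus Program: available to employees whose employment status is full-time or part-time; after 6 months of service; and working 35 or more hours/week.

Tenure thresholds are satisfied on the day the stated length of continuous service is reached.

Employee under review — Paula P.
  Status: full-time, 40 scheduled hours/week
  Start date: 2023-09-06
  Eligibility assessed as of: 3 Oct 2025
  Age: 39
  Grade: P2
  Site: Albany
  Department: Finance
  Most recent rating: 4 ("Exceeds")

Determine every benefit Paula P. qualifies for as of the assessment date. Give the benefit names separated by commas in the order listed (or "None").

Service from 2023-09-06 to 3 Oct 2025: 758 days.
Pension Scheme — service 758 days ≥ 12 weeks (≈84 days) ✓; rating 4 ≥ 2 ✓; dept Finance ✗ → not eligible.
Professional Development Fund — status full-time ✓; service 758 days < 3 years (≈1095 days) ✗ → not eligible.
Vision Plan — status full-time ✓ (not excluded); service 758 days ≥ 2 months (≈60 days) ✓; rating 4 ≥ 2 ✓; age 39 ≥ 25 ✓; site Albany ✗ (not Cork, Tampa, or Pune) → not eligible.
Adoption Assistance — status full-time ✗ (requires part-time or temporary) → not eligible.
Paid Family Leave — status full-time ✓; service 758 days ≥ 30 days ✓; rating 4 ≥ 4 ✓; site Albany ✗ (not Denver, Lyon, or Madison) → not eligible.
Charitable Gift Match — status full-time ✗ (requires temporary) → not eligible.
Caregiver Leave — status full-time ✗ (requires seasonal) → not eligible.
Spot Bonus Program — status full-time ✓; service 758 days ≥ 6 months (≈180 days) ✓; 40 hrs/wk ≥ 35 ✓ → eligible.

Spot Bonus Program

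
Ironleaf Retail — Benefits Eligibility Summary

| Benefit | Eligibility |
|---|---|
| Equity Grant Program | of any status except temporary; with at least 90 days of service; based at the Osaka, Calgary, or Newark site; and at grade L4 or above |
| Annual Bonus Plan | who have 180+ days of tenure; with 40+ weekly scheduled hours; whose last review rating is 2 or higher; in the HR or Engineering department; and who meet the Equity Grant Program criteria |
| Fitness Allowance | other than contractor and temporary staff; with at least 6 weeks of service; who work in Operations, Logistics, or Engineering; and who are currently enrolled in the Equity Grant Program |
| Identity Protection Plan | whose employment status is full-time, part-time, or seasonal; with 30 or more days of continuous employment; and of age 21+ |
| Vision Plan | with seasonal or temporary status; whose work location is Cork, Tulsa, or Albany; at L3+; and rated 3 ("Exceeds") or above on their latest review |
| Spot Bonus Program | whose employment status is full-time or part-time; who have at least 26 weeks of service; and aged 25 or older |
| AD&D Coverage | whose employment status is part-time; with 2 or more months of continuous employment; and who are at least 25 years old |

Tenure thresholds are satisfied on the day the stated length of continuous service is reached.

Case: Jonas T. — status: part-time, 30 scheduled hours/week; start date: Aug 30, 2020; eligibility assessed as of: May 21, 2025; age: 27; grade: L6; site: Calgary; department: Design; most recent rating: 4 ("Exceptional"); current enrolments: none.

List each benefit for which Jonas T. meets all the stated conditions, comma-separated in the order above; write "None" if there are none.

Equity Grant Program, Identity Protection Plan, Spot Bonus Program, AD&D Coverage

Service from Aug 30, 2020 to May 21, 2025: 1725 days.
Equity Grant Program — status part-time ✓ (not excluded); service 1725 days ≥ 90 days ✓; site Calgary ✓; grade L6 ≥ L4 ✓ → eligible.
Annual Bonus Plan — service 1725 days ≥ 180 days ✓; 30 hrs/wk < 40 ✗ → not eligible.
Fitness Allowance — status part-time ✓ (not excluded); service 1725 days ≥ 6 weeks (≈42 days) ✓; dept Design ✗ → not eligible.
Identity Protection Plan — status part-time ✓; service 1725 days ≥ 30 days ✓; age 27 ≥ 21 ✓ → eligible.
Vision Plan — status part-time ✗ (requires seasonal or temporary) → not eligible.
Spot Bonus Program — status part-time ✓; service 1725 days ≥ 26 weeks (≈182 days) ✓; age 27 ≥ 25 ✓ → eligible.
AD&D Coverage — status part-time ✓; service 1725 days ≥ 2 months (≈60 days) ✓; age 27 ≥ 25 ✓ → eligible.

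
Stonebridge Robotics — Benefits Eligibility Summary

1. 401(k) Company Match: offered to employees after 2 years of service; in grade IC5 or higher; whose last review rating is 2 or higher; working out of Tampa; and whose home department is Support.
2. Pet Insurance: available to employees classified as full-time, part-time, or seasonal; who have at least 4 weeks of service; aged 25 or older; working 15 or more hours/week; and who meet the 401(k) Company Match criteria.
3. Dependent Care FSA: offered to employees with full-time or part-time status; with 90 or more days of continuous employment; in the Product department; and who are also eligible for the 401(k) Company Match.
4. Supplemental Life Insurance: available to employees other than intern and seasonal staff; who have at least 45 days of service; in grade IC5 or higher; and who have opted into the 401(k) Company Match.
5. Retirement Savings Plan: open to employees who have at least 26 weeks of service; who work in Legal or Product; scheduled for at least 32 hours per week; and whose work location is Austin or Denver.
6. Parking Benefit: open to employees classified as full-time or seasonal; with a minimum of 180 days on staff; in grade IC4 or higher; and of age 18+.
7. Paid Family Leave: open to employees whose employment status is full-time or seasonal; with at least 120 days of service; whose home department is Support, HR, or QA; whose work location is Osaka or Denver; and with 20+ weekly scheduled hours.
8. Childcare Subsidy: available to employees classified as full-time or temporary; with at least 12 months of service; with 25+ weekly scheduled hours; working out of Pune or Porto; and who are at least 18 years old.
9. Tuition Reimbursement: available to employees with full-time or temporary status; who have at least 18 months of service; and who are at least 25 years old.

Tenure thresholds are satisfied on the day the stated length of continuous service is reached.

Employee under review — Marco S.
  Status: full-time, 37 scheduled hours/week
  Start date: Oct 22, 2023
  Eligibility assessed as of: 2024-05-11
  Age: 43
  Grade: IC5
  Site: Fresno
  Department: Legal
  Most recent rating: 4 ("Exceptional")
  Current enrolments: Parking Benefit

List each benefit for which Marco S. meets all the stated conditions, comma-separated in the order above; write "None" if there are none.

Parking Benefit

Service from Oct 22, 2023 to 2024-05-11: 202 days.
401(k) Company Match — service 202 days < 2 years (≈730 days) ✗ → not eligible.
Pet Insurance — status full-time ✓; service 202 days ≥ 4 weeks (≈28 days) ✓; age 43 ≥ 25 ✓; 37 hrs/wk ≥ 15 ✓; not eligible for 401(k) Company Match ✗ → not eligible.
Dependent Care FSA — status full-time ✓; service 202 days ≥ 90 days ✓; dept Legal ✗ → not eligible.
Supplemental Life Insurance — status full-time ✓ (not excluded); service 202 days ≥ 45 days ✓; grade IC5 ≥ IC5 ✓; not enrolled in 401(k) Company Match ✗ → not eligible.
Retirement Savings Plan — service 202 days ≥ 26 weeks (≈182 days) ✓; dept Legal ✓; 37 hrs/wk ≥ 32 ✓; site Fresno ✗ (not Austin or Denver) → not eligible.
Parking Benefit — status full-time ✓; service 202 days ≥ 180 days ✓; grade IC5 ≥ IC4 ✓; age 43 ≥ 18 ✓ → eligible.
Paid Family Leave — status full-time ✓; service 202 days ≥ 120 days ✓; dept Legal ✗ → not eligible.
Childcare Subsidy — status full-time ✓; service 202 days < 12 months (≈360 days) ✗ → not eligible.
Tuition Reimbursement — status full-time ✓; service 202 days < 18 months (≈540 days) ✗ → not eligible.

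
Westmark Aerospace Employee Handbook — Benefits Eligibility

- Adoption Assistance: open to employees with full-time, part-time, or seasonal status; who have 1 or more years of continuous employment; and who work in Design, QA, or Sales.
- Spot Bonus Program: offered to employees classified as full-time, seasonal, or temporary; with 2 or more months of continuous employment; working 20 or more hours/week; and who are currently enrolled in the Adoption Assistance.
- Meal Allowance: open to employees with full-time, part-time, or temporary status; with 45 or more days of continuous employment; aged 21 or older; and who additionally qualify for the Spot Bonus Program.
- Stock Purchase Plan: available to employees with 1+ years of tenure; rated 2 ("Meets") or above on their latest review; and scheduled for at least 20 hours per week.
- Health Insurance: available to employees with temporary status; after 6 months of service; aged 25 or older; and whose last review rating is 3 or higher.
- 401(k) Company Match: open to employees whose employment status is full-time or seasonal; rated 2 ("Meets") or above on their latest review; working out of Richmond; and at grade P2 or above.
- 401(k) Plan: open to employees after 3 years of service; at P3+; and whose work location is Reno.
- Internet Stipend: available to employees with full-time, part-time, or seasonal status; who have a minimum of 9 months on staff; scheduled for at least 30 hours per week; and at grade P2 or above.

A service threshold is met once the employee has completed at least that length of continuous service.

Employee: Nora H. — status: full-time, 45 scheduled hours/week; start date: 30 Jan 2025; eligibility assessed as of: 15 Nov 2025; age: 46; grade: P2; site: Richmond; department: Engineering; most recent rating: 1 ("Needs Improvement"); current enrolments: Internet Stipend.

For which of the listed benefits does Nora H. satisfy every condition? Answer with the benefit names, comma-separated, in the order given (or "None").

Internet Stipend

Service from 30 Jan 2025 to 15 Nov 2025: 289 days.
Adoption Assistance — status full-time ✓; service 289 days < 1 year (≈365 days) ✗ → not eligible.
Spot Bonus Program — status full-time ✓; service 289 days ≥ 2 months (≈60 days) ✓; 45 hrs/wk ≥ 20 ✓; not enrolled in Adoption Assistance ✗ → not eligible.
Meal Allowance — status full-time ✓; service 289 days ≥ 45 days ✓; age 46 ≥ 21 ✓; not eligible for Spot Bonus Program ✗ → not eligible.
Stock Purchase Plan — service 289 days < 1 year (≈365 days) ✗ → not eligible.
Health Insurance — status full-time ✗ (requires temporary) → not eligible.
401(k) Company Match — status full-time ✓; rating 1 < 2 ✗ → not eligible.
401(k) Plan — service 289 days < 3 years (≈1095 days) ✗ → not eligible.
Internet Stipend — status full-time ✓; service 289 days ≥ 9 months (≈270 days) ✓; 45 hrs/wk ≥ 30 ✓; grade P2 ≥ P2 ✓ → eligible.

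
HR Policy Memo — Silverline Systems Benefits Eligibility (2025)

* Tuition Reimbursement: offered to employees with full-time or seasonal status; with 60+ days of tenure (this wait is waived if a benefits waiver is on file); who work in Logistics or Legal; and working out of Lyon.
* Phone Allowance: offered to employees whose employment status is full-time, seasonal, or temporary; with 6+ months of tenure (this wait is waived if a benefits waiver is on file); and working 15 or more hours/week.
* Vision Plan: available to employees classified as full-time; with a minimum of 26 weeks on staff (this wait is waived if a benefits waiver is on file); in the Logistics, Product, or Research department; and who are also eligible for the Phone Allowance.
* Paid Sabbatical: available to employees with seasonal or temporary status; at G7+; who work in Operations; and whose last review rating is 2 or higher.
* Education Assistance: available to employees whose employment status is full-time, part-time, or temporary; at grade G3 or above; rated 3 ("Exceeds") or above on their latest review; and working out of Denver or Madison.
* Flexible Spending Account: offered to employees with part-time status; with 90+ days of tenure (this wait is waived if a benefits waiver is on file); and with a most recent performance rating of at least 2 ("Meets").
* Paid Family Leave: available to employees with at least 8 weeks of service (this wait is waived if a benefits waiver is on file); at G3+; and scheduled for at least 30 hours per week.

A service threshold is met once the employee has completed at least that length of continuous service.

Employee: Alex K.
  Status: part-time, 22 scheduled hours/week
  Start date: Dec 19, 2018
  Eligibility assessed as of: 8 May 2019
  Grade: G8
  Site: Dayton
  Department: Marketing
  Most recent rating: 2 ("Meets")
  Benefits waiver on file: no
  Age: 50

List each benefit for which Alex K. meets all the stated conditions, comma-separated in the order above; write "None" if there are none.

Flexible Spending Account

Service from Dec 19, 2018 to 8 May 2019: 140 days.
Tuition Reimbursement — status part-time ✗ (requires full-time or seasonal) → not eligible.
Phone Allowance — status part-time ✗ (requires full-time, seasonal, or temporary) → not eligible.
Vision Plan — status part-time ✗ (requires full-time) → not eligible.
Paid Sabbatical — status part-time ✗ (requires seasonal or temporary) → not eligible.
Education Assistance — status part-time ✓; grade G8 ≥ G3 ✓; rating 2 < 3 ✗ → not eligible.
Flexible Spending Account — status part-time ✓; no waiver, service 140 days ≥ 90 days ✓; rating 2 ≥ 2 ✓ → eligible.
Paid Family Leave — no waiver, service 140 days ≥ 8 weeks (≈56 days) ✓; grade G8 ≥ G3 ✓; 22 hrs/wk < 30 ✗ → not eligible.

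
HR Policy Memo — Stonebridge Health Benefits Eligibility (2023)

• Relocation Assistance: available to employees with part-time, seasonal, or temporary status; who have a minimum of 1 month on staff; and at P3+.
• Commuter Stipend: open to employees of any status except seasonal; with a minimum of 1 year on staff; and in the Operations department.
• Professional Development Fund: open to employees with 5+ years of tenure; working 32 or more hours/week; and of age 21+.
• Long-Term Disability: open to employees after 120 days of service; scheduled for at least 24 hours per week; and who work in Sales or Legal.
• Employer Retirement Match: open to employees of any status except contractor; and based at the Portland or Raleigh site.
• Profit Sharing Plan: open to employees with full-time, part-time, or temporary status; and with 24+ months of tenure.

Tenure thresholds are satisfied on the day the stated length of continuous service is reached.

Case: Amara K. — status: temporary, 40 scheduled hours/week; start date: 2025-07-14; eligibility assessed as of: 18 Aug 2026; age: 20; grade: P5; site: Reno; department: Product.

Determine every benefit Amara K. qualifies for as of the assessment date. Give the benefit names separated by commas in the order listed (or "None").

Service from 2025-07-14 to 18 Aug 2026: 400 days.
Relocation Assistance — status temporary ✓; service 400 days ≥ 1 month (≈30 days) ✓; grade P5 ≥ P3 ✓ → eligible.
Commuter Stipend — status temporary ✓ (not excluded); service 400 days ≥ 1 year (≈365 days) ✓; dept Product ✗ → not eligible.
Professional Development Fund — service 400 days < 5 years (≈1825 days) ✗ → not eligible.
Long-Term Disability — service 400 days ≥ 120 days ✓; 40 hrs/wk ≥ 24 ✓; dept Product ✗ → not eligible.
Employer Retirement Match — status temporary ✓ (not excluded); site Reno ✗ (not Portland or Raleigh) → not eligible.
Profit Sharing Plan — status temporary ✓; service 400 days < 24 months (≈720 days) ✗ → not eligible.

Relocation Assistance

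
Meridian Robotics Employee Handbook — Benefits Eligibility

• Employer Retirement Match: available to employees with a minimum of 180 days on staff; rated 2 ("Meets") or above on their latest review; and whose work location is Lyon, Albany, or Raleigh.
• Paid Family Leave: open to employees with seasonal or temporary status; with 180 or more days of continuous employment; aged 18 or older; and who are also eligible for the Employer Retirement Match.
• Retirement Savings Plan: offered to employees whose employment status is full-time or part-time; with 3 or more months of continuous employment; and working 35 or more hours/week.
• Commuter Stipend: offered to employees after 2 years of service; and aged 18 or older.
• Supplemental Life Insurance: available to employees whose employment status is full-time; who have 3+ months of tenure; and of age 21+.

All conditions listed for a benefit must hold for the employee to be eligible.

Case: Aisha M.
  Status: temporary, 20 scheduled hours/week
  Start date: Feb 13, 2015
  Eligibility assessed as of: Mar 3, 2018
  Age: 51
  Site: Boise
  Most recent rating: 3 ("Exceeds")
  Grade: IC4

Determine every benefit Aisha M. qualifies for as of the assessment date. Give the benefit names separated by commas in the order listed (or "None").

Commuter Stipend

Service from Feb 13, 2015 to Mar 3, 2018: 1114 days.
Employer Retirement Match — service 1114 days ≥ 180 days ✓; rating 3 ≥ 2 ✓; site Boise ✗ (not Lyon, Albany, or Raleigh) → not eligible.
Paid Family Leave — status temporary ✓; service 1114 days ≥ 180 days ✓; age 51 ≥ 18 ✓; not eligible for Employer Retirement Match ✗ → not eligible.
Retirement Savings Plan — status temporary ✗ (requires full-time or part-time) → not eligible.
Commuter Stipend — service 1114 days ≥ 2 years (≈730 days) ✓; age 51 ≥ 18 ✓ → eligible.
Supplemental Life Insurance — status temporary ✗ (requires full-time) → not eligible.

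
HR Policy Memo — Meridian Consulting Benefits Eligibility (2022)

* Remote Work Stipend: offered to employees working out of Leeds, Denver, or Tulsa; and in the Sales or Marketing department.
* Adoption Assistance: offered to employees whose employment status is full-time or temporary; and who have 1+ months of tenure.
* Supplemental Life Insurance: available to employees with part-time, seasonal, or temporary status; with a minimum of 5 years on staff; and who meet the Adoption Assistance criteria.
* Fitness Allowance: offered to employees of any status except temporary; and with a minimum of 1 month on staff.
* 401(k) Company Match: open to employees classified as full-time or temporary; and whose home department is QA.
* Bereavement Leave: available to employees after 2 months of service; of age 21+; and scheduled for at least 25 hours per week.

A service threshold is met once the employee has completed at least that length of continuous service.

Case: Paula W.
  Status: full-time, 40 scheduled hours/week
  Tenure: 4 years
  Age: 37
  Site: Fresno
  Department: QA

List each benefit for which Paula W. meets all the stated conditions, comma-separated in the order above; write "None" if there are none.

Remote Work Stipend — site Fresno ✗ (not Leeds, Denver, or Tulsa) → not eligible.
Adoption Assistance — status full-time ✓; service 4 years ≥ 1 month (≈30 days) ✓ → eligible.
Supplemental Life Insurance — status full-time ✗ (requires part-time, seasonal, or temporary) → not eligible.
Fitness Allowance — status full-time ✓ (not excluded); service 4 years ≥ 1 month (≈30 days) ✓ → eligible.
401(k) Company Match — status full-time ✓; dept QA ✓ → eligible.
Bereavement Leave — service 4 years ≥ 2 months (≈60 days) ✓; age 37 ≥ 21 ✓; 40 hrs/wk ≥ 25 ✓ → eligible.

Adoption Assistance, Fitness Allowance, 401(k) Company Match, Bereavement Leave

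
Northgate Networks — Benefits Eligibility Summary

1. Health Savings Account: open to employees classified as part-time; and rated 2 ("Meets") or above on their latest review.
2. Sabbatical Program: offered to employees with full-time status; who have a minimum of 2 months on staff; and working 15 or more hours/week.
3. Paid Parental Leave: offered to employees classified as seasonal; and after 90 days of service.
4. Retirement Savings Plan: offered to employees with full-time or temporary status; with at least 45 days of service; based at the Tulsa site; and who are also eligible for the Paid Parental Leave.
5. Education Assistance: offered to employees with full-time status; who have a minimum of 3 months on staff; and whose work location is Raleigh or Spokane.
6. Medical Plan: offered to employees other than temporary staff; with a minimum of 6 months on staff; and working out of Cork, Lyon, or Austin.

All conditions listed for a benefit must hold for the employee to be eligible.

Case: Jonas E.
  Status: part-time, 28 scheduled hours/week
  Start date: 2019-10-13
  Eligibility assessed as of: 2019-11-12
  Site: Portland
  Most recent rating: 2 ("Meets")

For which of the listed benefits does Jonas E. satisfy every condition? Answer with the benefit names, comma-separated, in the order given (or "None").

Health Savings Account

Service from 2019-10-13 to 2019-11-12: 30 days.
Health Savings Account — status part-time ✓; rating 2 ≥ 2 ✓ → eligible.
Sabbatical Program — status part-time ✗ (requires full-time) → not eligible.
Paid Parental Leave — status part-time ✗ (requires seasonal) → not eligible.
Retirement Savings Plan — status part-time ✗ (requires full-time or temporary) → not eligible.
Education Assistance — status part-time ✗ (requires full-time) → not eligible.
Medical Plan — status part-time ✓ (not excluded); service 30 days < 6 months (≈180 days) ✗ → not eligible.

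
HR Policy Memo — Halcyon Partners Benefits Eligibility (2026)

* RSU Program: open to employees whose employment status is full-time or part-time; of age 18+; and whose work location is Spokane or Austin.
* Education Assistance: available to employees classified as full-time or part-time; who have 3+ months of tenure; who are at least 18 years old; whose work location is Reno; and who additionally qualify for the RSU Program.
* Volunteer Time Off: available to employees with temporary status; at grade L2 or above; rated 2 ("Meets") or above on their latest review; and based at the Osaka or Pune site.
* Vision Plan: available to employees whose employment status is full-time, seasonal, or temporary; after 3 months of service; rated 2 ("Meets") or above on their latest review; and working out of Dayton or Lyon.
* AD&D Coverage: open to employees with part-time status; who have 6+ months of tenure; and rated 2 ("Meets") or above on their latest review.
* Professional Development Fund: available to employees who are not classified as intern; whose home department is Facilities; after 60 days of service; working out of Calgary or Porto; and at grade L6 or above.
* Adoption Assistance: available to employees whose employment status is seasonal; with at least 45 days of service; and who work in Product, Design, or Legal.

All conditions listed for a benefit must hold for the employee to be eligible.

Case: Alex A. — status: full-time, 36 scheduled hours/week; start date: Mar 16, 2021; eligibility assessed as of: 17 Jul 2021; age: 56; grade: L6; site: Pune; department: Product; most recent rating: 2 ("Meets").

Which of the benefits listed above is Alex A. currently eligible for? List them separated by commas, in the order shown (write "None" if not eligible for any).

Service from Mar 16, 2021 to 17 Jul 2021: 123 days.
RSU Program — status full-time ✓; age 56 ≥ 18 ✓; site Pune ✗ (not Spokane or Austin) → not eligible.
Education Assistance — status full-time ✓; service 123 days ≥ 3 months (≈90 days) ✓; age 56 ≥ 18 ✓; site Pune ✗ (not Reno) → not eligible.
Volunteer Time Off — status full-time ✗ (requires temporary) → not eligible.
Vision Plan — status full-time ✓; service 123 days ≥ 3 months (≈90 days) ✓; rating 2 ≥ 2 ✓; site Pune ✗ (not Dayton or Lyon) → not eligible.
AD&D Coverage — status full-time ✗ (requires part-time) → not eligible.
Professional Development Fund — status full-time ✓ (not excluded); dept Product ✗ → not eligible.
Adoption Assistance — status full-time ✗ (requires seasonal) → not eligible.

None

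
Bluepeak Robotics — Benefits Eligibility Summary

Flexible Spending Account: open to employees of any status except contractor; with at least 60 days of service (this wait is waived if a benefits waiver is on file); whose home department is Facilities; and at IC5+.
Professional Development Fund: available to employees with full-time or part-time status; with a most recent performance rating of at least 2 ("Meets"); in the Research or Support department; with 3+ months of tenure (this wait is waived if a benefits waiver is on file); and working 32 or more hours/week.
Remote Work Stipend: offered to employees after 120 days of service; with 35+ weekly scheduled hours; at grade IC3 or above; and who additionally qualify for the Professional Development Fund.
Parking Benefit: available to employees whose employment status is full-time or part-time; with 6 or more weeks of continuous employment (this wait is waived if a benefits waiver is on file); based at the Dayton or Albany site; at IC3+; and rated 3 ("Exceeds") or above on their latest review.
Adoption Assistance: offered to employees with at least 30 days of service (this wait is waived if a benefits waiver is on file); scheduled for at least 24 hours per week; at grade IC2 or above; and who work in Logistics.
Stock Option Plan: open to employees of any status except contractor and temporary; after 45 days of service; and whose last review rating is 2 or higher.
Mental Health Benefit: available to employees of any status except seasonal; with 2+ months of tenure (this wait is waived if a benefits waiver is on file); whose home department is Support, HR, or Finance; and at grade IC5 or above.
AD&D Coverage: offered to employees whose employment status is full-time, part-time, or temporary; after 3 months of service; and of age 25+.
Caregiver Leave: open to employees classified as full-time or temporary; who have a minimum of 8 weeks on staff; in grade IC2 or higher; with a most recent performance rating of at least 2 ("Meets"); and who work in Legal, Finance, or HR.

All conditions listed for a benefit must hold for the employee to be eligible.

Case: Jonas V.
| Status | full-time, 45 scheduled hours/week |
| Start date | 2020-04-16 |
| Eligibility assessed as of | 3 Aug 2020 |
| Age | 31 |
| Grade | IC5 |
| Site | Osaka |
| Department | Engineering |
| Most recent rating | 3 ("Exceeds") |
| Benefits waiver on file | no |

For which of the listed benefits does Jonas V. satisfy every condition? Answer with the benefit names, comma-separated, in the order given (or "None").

Service from 2020-04-16 to 3 Aug 2020: 109 days.
Flexible Spending Account — status full-time ✓ (not excluded); no waiver, service 109 days ≥ 60 days ✓; dept Engineering ✗ → not eligible.
Professional Development Fund — status full-time ✓; rating 3 ≥ 2 ✓; dept Engineering ✗ → not eligible.
Remote Work Stipend — service 109 days < 120 days ✗ → not eligible.
Parking Benefit — status full-time ✓; no waiver, service 109 days ≥ 6 weeks (≈42 days) ✓; site Osaka ✗ (not Dayton or Albany) → not eligible.
Adoption Assistance — no waiver, service 109 days ≥ 30 days ✓; 45 hrs/wk ≥ 24 ✓; grade IC5 ≥ IC2 ✓; dept Engineering ✗ → not eligible.
Stock Option Plan — status full-time ✓ (not excluded); service 109 days ≥ 45 days ✓; rating 3 ≥ 2 ✓ → eligible.
Mental Health Benefit — status full-time ✓ (not excluded); no waiver, service 109 days ≥ 2 months (≈60 days) ✓; dept Engineering ✗ → not eligible.
AD&D Coverage — status full-time ✓; service 109 days ≥ 3 months (≈90 days) ✓; age 31 ≥ 25 ✓ → eligible.
Caregiver Leave — status full-time ✓; service 109 days ≥ 8 weeks (≈56 days) ✓; grade IC5 ≥ IC2 ✓; rating 3 ≥ 2 ✓; dept Engineering ✗ → not eligible.

Stock Option Plan, AD&D Coverage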